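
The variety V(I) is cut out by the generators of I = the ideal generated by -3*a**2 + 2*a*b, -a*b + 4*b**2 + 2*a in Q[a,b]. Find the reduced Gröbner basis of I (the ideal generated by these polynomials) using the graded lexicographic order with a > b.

G = {b**3 + 12/5*b**2 + 6/5*a, a**2 - 8/3*b**2 - 4/3*a, a*b - 4*b**2 - 2*a}

The reduced Gröbner basis is the canonical form of the ideal for this ordering.

f_1 = -3*a**2 + 2*a*b, LT = a**2.
f_2 = -a*b + 4*b**2 + 2*a, LT = a*b.

S(f_1,f_2): lcm = a**2*b. S = 10/3*a*b**2 + 2*a**2.
  leading term a*b**2: subtract (-10/3*b)·f_2 from 10/3*a*b**2 + 2*a**2 → 40/3*b**3 + 2*a**2 + 20/3*a*b
  leading term b**3: no divisor's leading term divides it; move 40/3*b**3 to the remainder.
  leading term a**2: subtract (-2/3)·f_1 from 2*a**2 + 20/3*a*b → 8*a*b
  leading term a*b: subtract (-8)·f_2 from 8*a*b → 32*b**2 + 16*a
  leading term b**2: no divisor's leading term divides it; move 32*b**2 to the remainder.
  leading term a: no divisor's leading term divides it; move 16*a to the remainder.
  remainder 40/3*b**3 + 32*b**2 + 16*a ≠ 0; add g_3 = 40/3*b**3 + 32*b**2 + 16*a to the basis.

S(f_1,g_3): leading monomials are coprime, so the S-polynomial reduces to 0 (Buchberger's first criterion).
S(f_2,g_3): lcm = a*b**3. S = -4*b**4 - 22/5*a*b**2 - 6/5*a**2.
  leading term b**4: subtract (-3/10*b)·g_3 from -4*b**4 - 22/5*a*b**2 - 6/5*a**2 → -22/5*a*b**2 + 48/5*b**3 - 6/5*a**2 + 24/5*a*b
  leading term a*b**2: subtract (22/5*b)·f_2 from -22/5*a*b**2 + 48/5*b**3 - 6/5*a**2 + 24/5*a*b → -8*b**3 - 6/5*a**2 - 4*a*b
  leading term b**3: subtract (-3/5)·g_3 from -8*b**3 - 6/5*a**2 - 4*a*b → -6/5*a**2 - 4*a*b + 96/5*b**2 + 48/5*a
  leading term a**2: subtract (2/5)·f_1 from -6/5*a**2 - 4*a*b + 96/5*b**2 + 48/5*a → -24/5*a*b + 96/5*b**2 + 48/5*a
  leading term a*b: subtract (24/5)·f_2 from -24/5*a*b + 96/5*b**2 + 48/5*a → 0
  remainder 0.

Every S-polynomial of the final basis reduces to 0, so we have a Gröbner basis.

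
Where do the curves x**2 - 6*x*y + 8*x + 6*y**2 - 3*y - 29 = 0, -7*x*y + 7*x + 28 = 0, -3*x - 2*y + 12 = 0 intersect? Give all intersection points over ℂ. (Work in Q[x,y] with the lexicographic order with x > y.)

Compute a lex Gröbner basis by Buchberger's algorithm.
f_1 = x**2 - 6*x*y + 8*x + 6*y**2 - 3*y - 29, LT = x**2.
f_2 = -7*x*y + 7*x + 28, LT = x*y.
f_3 = -3*x - 2*y + 12, LT = x.

S(f_1,f_2): lcm = x**2*y. S = x**2 - 6*x*y**2 + 8*x*y + 4*x + 6*y**3 - 3*y**2 - 29*y.
  leading term x**2: subtract (1)·f_1 from x**2 - 6*x*y**2 + 8*x*y + 4*x + 6*y**3 - 3*y**2 - 29*y → -6*x*y**2 + 14*x*y - 4*x + 6*y**3 - 9*y**2 - 26*y + 29
  leading term x*y**2: subtract (6/7*y)·f_2 from -6*x*y**2 + 14*x*y - 4*x + 6*y**3 - 9*y**2 - 26*y + 29 → 8*x*y - 4*x + 6*y**3 - 9*y**2 - 50*y + 29
  leading term x*y: subtract (-8/7)·f_2 from 8*x*y - 4*x + 6*y**3 - 9*y**2 - 50*y + 29 → 4*x + 6*y**3 - 9*y**2 - 50*y + 61
  leading term x: subtract (-4/3)·f_3 from 4*x + 6*y**3 - 9*y**2 - 50*y + 61 → 6*y**3 - 9*y**2 - 158/3*y + 77
  leading term y**3: no divisor's leading term divides it; move 6*y**3 to the remainder.
  leading term y**2: no divisor's leading term divides it; move -9*y**2 to the remainder.
  leading term y: no divisor's leading term divides it; move -158/3*y to the remainder.
  leading term 1: no divisor's leading term divides it; move 77 to the remainder.
  remainder 6*y**3 - 9*y**2 - 158/3*y + 77 ≠ 0; add h_4 = 6*y**3 - 9*y**2 - 158/3*y + 77 to the basis.

S(f_1,f_3): lcm = x**2. S = -20/3*x*y + 12*x + 6*y**2 - 3*y - 29.
  leading term x*y: subtract (20/21)·f_2 from -20/3*x*y + 12*x + 6*y**2 - 3*y - 29 → 16/3*x + 6*y**2 - 3*y - 167/3
  leading term x: subtract (-16/9)·f_3 from 16/3*x + 6*y**2 - 3*y - 167/3 → 6*y**2 - 59/9*y - 103/3
  leading term y**2: no divisor's leading term divides it; move 6*y**2 to the remainder.
  leading term y: no divisor's leading term divides it; move -59/9*y to the remainder.
  leading term 1: no divisor's leading term divides it; move -103/3 to the remainder.
  remainder 6*y**2 - 59/9*y - 103/3 ≠ 0; add h_5 = 6*y**2 - 59/9*y - 103/3 to the basis.

S(f_2,f_3): lcm = x*y. S = -x - 2/3*y**2 + 4*y - 4.
  leading term x: subtract (1/3)·f_3 from -x - 2/3*y**2 + 4*y - 4 → -2/3*y**2 + 14/3*y - 8
  leading term y**2: subtract (-1/9)·h_5 from -2/3*y**2 + 14/3*y - 8 → 319/81*y - 319/27
  leading term y: no divisor's leading term divides it; move 319/81*y to the remainder.
  leading term 1: no divisor's leading term divides it; move -319/27 to the remainder.
  remainder 319/81*y - 319/27 ≠ 0; add h_6 = 319/81*y - 319/27 to the basis.

S(f_1,h_4): leading monomials are coprime, so the S-polynomial reduces to 0 (Buchberger's first criterion).
S(f_2,h_4): lcm = x*y**3. S = 1/2*x*y**2 + 79/9*x*y - 77/6*x - 4*y**2.
  leading term x*y**2: subtract (-1/14*y)·f_2 from 1/2*x*y**2 + 79/9*x*y - 77/6*x - 4*y**2 → 167/18*x*y - 77/6*x - 4*y**2 + 2*y
  leading term x*y: subtract (-167/126)·f_2 from 167/18*x*y - 77/6*x - 4*y**2 + 2*y → -32/9*x - 4*y**2 + 2*y + 334/9
  leading term x: subtract (32/27)·f_3 from -32/9*x - 4*y**2 + 2*y + 334/9 → -4*y**2 + 118/27*y + 206/9
  leading term y**2: subtract (-2/3)·h_5 from -4*y**2 + 118/27*y + 206/9 → 0
  remainder 0.

S(f_3,h_4): leading monomials are coprime, so the S-polynomial reduces to 0 (Buchberger's first criterion).
S(f_1,h_5): leading monomials are coprime, so the S-polynomial reduces to 0 (Buchberger's first criterion).
S(f_2,h_5): lcm = x*y**2. S = 5/54*x*y + 103/18*x - 4*y.
  leading term x*y: subtract (-5/378)·f_2 from 5/54*x*y + 103/18*x - 4*y → 157/27*x - 4*y + 10/27
  leading term x: subtract (-157/81)·f_3 from 157/27*x - 4*y + 10/27 → -638/81*y + 638/27
  leading term y: subtract (-2)·h_6 from -638/81*y + 638/27 → 0
  remainder 0.

S(f_3,h_5): leading monomials are coprime, so the S-polynomial reduces to 0 (Buchberger's first criterion).
S(h_4,h_5): lcm = y**3. S = -11/27*y**2 - 55/18*y + 77/6.
  leading term y**2: subtract (-11/162)·h_5 from -11/27*y**2 - 55/18*y + 77/6 → -2552/729*y + 2552/243
  leading term y: subtract (-8/9)·h_6 from -2552/729*y + 2552/243 → 0
  remainder 0.

S(f_1,h_6): leading monomials are coprime, so the S-polynomial reduces to 0 (Buchberger's first criterion).
S(f_2,h_6): lcm = x*y. S = 2*x - 4.
  leading term x: subtract (-2/3)·f_3 from 2*x - 4 → -4/3*y + 4
  leading term y: subtract (-108/319)·h_6 from -4/3*y + 4 → 0
  remainder 0.

S(f_3,h_6): leading monomials are coprime, so the S-polynomial reduces to 0 (Buchberger's first criterion).
S(h_4,h_6): lcm = y**3. S = 3/2*y**2 - 79/9*y + 77/6.
  leading term y**2: subtract (1/4)·h_5 from 3/2*y**2 - 79/9*y + 77/6 → -257/36*y + 257/12
  leading term y: subtract (-2313/1276)·h_6 from -257/36*y + 257/12 → 0
  remainder 0.

S(h_5,h_6): lcm = y**2. S = 103/54*y - 103/18.
  leading term y: subtract (309/638)·h_6 from 103/54*y - 103/18 → 0
  remainder 0.

Every S-polynomial of the final basis reduces to 0, so we have a Gröbner basis.
Inter-reduce: drop elements whose leading term is divisible by another's, tail-reduce, and make monic.
Reduced Gröbner basis: {x - 2, y - 3}.

Elimination: the polynomial y - 3 lies in the elimination ideal for y, so y ∈ {3}. For each such y, the remaining basis elements (now univariate) give the rest of the solution.
  y = 3: the earlier basis element becomes x - 2 = 0, giving x = 2 — point (2, 3).
A lex Gröbner basis triangularizes the system, enabling back-substitution.

{(2, 3)}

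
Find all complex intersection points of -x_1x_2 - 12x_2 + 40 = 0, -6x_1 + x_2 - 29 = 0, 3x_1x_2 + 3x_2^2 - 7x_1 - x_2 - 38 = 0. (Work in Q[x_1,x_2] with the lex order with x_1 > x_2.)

{(-4, 5)}

Compute a lex Gröbner basis by Buchberger's algorithm.
f_1 = -x_1x_2 - 12x_2 + 40, LT = x_1x_2.
f_2 = -6x_1 + x_2 - 29, LT = x_1.
f_3 = 3x_1x_2 - 7x_1 + 3x_2^2 - x_2 - 38, LT = x_1x_2.

S(f_1,f_2): lcm = x_1x_2. S = 1/6x_2^2 + 43/6x_2 - 40.
  leading term x_2^2: no divisor's leading term divides it; move 1/6x_2^2 to the remainder.
  leading term x_2: no divisor's leading term divides it; move 43/6x_2 to the remainder.
  leading term 1: no divisor's leading term divides it; move -40 to the remainder.
  remainder 1/6x_2^2 + 43/6x_2 - 40 ≠ 0; add h_4 = 1/6x_2^2 + 43/6x_2 - 40 to the basis.

S(f_1,f_3): lcm = x_1x_2. S = 7/3x_1 - x_2^2 + 37/3x_2 - 82/3.
  leading term x_1: subtract (-7/18)·f_2 from 7/3x_1 - x_2^2 + 37/3x_2 - 82/3 → -x_2^2 + 229/18x_2 - 695/18
  leading term x_2^2: subtract (-6)·h_4 from -x_2^2 + 229/18x_2 - 695/18 → 1003/18x_2 - 5015/18
  leading term x_2: no divisor's leading term divides it; move 1003/18x_2 to the remainder.
  leading term 1: no divisor's leading term divides it; move -5015/18 to the remainder.
  remainder 1003/18x_2 - 5015/18 ≠ 0; add h_5 = 1003/18x_2 - 5015/18 to the basis.

The other S-polynomials (S(f_2,f_3), S(f_1,h_4), S(f_2,h_4), S(f_3,h_4), S(f_1,h_5), S(f_2,h_5), S(f_3,h_5), S(h_4,h_5)) all reduce to 0 modulo the current basis, so we have a Gröbner basis.
Inter-reduce: drop elements whose leading term is divisible by another's, tail-reduce, and make monic.
Reduced Gröbner basis: {x_1 + 4, x_2 - 5}.

Since the basis is lex-ordered, x_2 - 5 is univariate in x_2. Its roots are {5}. Back-substituting each root into the other basis elements fixes the other coordinates.
  x_2 = 5: the earlier basis element becomes x_1 + 4 = 0, giving x_1 = -4 — point (-4, 5).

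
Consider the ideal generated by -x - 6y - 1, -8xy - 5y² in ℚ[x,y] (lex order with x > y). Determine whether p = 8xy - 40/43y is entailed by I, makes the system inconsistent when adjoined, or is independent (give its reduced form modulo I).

First compute the reduced Gröbner basis of I by Buchberger's algorithm.
f_1 = -x - 6y - 1, LT = x.
f_2 = -8xy - 5y², LT = xy.

S(f_1,f_2): lcm = xy. S = 43/8y² + y.
  reduce S modulo (f_1, f_2):
  remainder 43/8y² + y ≠ 0; add h_3 = 43/8y² + y to the basis.

The other S-polynomials (S(f_1,h_3), S(f_2,h_3)) all reduce to 0 modulo the current basis, so we have a Gröbner basis.
Inter-reduce: drop elements whose leading term is divisible by another's, tail-reduce, and make monic.
Reduced Gröbner basis: {x + 6y + 1, y² + 8/43y}.
Label its elements g_1 = x + 6y + 1, g_2 = y² + 8/43y.

Reduce p = 8xy - 40/43y modulo G:
  leading term xy: subtract (8y)·g_1 from 8xy - 40/43y → -48y² - 384/43y
  leading term y²: subtract (-48)·g_2 from -48y² - 384/43y → 0
  normal form = 0.
Since the normal form is 0, p ∈ I.

The remainder on division by a Gröbner basis is unique — it is the normal form.

8xy - 40/43y lies in I (it reduces to 0).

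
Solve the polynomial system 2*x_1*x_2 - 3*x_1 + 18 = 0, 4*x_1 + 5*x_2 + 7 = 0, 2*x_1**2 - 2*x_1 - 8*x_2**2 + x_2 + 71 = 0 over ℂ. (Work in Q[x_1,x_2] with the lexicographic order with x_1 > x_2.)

{(2, -3)}

Compute a lex Gröbner basis by Buchberger's algorithm.
f_1 = 2*x_1*x_2 - 3*x_1 + 18, LT = x_1*x_2.
f_2 = 4*x_1 + 5*x_2 + 7, LT = x_1.
f_3 = 2*x_1**2 - 2*x_1 - 8*x_2**2 + x_2 + 71, LT = x_1**2.

S(f_1,f_2): lcm = x_1*x_2. S = -3/2*x_1 - 5/4*x_2**2 - 7/4*x_2 + 9.
  leading term x_1: subtract (-3/8)·f_2 from -3/2*x_1 - 5/4*x_2**2 - 7/4*x_2 + 9 → -5/4*x_2**2 + 1/8*x_2 + 93/8
  leading term x_2**2: no divisor's leading term divides it; move -5/4*x_2**2 to the remainder.
  leading term x_2: no divisor's leading term divides it; move 1/8*x_2 to the remainder.
  leading term 1: no divisor's leading term divides it; move 93/8 to the remainder.
  remainder -5/4*x_2**2 + 1/8*x_2 + 93/8 ≠ 0; add h_4 = -5/4*x_2**2 + 1/8*x_2 + 93/8 to the basis.

S(f_1,f_3): lcm = x_1**2*x_2. S = -3/2*x_1**2 + x_1*x_2 + 9*x_1 + 4*x_2**3 - 1/2*x_2**2 - 71/2*x_2.
  leading term x_1**2: subtract (-3/8*x_1)·f_2 from -3/2*x_1**2 + x_1*x_2 + 9*x_1 + 4*x_2**3 - 1/2*x_2**2 - 71/2*x_2 → 23/8*x_1*x_2 + 93/8*x_1 + 4*x_2**3 - 1/2*x_2**2 - 71/2*x_2
  leading term x_1*x_2: subtract (23/16)·f_1 from 23/8*x_1*x_2 + 93/8*x_1 + 4*x_2**3 - 1/2*x_2**2 - 71/2*x_2 → 255/16*x_1 + 4*x_2**3 - 1/2*x_2**2 - 71/2*x_2 - 207/8
  leading term x_1: subtract (255/64)·f_2 from 255/16*x_1 + 4*x_2**3 - 1/2*x_2**2 - 71/2*x_2 - 207/8 → 4*x_2**3 - 1/2*x_2**2 - 3547/64*x_2 - 3441/64
  leading term x_2**3: subtract (-16/5*x_2)·h_4 from 4*x_2**3 - 1/2*x_2**2 - 3547/64*x_2 - 3441/64 → -1/10*x_2**2 - 5831/320*x_2 - 3441/64
  leading term x_2**2: subtract (2/25)·h_4 from -1/10*x_2**2 - 5831/320*x_2 - 3441/64 → -29171/1600*x_2 - 87513/1600
  leading term x_2: no divisor's leading term divides it; move -29171/1600*x_2 to the remainder.
  leading term 1: no divisor's leading term divides it; move -87513/1600 to the remainder.
  remainder -29171/1600*x_2 - 87513/1600 ≠ 0; add h_5 = -29171/1600*x_2 - 87513/1600 to the basis.

The other S-polynomials (S(f_2,f_3), S(f_1,h_4), S(f_2,h_4), S(f_3,h_4), S(f_1,h_5), S(f_2,h_5), S(f_3,h_5), S(h_4,h_5)) all reduce to 0 modulo the current basis, so we have a Gröbner basis.
Inter-reduce: drop elements whose leading term is divisible by another's, tail-reduce, and make monic.
Reduced Gröbner basis: {x_1 - 2, x_2 + 3}.

Elimination: the polynomial x_2 + 3 lies in the elimination ideal for x_2, so x_2 ∈ {-3}. For each such x_2, the remaining basis elements (now univariate) give the rest of the solution.
  x_2 = -3: the earlier basis element becomes x_1 - 2 = 0, giving x_1 = 2 — point (2, -3).
Check: every point annihilates each of the original generators.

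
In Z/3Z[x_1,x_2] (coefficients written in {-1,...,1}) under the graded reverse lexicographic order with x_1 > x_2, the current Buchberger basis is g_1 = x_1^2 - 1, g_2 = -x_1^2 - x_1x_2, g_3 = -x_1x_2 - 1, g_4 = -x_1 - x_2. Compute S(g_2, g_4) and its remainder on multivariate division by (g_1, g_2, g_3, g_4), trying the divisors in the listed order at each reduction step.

S(g_2, g_4) = 0; remainder on division = 0.

lcm(LM(g_2), LM(g_4)) = x_1^2.
S = (lcm/LT(g_2))·g_2 − (lcm/LT(g_4))·g_4 = 0.
Reduce S modulo (g_1, g_2, g_3, g_4) in that order:
The remainder is 0, so this S-polynomial contributes no new basis element.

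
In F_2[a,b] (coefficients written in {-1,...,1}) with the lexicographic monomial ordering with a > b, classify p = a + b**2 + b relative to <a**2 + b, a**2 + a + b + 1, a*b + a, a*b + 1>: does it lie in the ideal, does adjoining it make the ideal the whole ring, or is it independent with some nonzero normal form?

Adjoining a + b**2 + b makes the ideal the whole ring: the system is inconsistent.

First compute the reduced Gröbner basis of I by Buchberger's algorithm.
f_1 = a**2 + b, LT = a**2.
f_2 = a**2 + a + b + 1, LT = a**2.
f_3 = a*b + a, LT = a*b.
f_4 = a*b + 1, LT = a*b.

S(f_1,f_2): lcm = a**2. S = a + 1.
  reduce S modulo (f_1, f_2, f_3, f_4):
  remainder a + 1 ≠ 0; add h_5 = a + 1 to the basis.

S(f_1,f_3): lcm = a**2*b. S = a**2 + b**2.
  reduce S modulo (f_1, f_2, f_3, f_4, h_5):
  remainder b**2 + b ≠ 0; add h_6 = b**2 + b to the basis.

S(f_1,f_4): lcm = a**2*b. S = a + b**2.
  reduce S modulo (f_1, f_2, f_3, f_4, h_5, h_6):
  remainder b + 1 ≠ 0; add h_7 = b + 1 to the basis.

The other S-polynomials (S(f_2,f_3), S(f_2,f_4), S(f_3,f_4), S(f_1,h_5), S(f_2,h_5), S(f_3,h_5), S(f_4,h_5), S(f_1,h_6), S(f_2,h_6), S(f_3,h_6), S(f_4,h_6), S(h_5,h_6), S(f_1,h_7), S(f_2,h_7), S(f_3,h_7), S(f_4,h_7), S(h_5,h_7), S(h_6,h_7)) all reduce to 0 modulo the current basis, so we have a Gröbner basis.
Inter-reduce: drop elements whose leading term is divisible by another's, tail-reduce, and make monic.
Reduced Gröbner basis: {a + 1, b + 1}.
Label its elements g_1 = a + 1, g_2 = b + 1.

Reduce p = a + b**2 + b modulo G:
  leading term a: subtract (1)·g_1 from a + b**2 + b → b**2 + b + 1
  leading term b**2: subtract (b)·g_2 from b**2 + b + 1 → 1
  leading term 1: no divisor's leading term divides it; move 1 to the remainder.
  normal form = 1.
The normal form is nonzero, so p ∉ I. Since p minus its normal form lies in I, I + (p) = I + (r) where r = 1; decide whether this ideal is the whole ring.
Here r = 1 is a nonzero constant, hence a unit: 1 ∈ I + (p), the Gröbner basis of I + (p) is {1}, and the enlarged system has no common solution — adjoining p is inconsistent.

Ideal membership is decidable via reduction modulo a Gröbner basis.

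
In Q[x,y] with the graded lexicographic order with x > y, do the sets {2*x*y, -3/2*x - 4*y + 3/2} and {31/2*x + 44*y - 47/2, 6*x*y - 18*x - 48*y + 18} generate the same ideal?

Since reduced Gröbner bases are canonical representatives of ideals under a given ordering, it suffices to compute and compare them.
Buchberger on the first generating set:
f_1 = 2*x*y, LT = x*y.
f_2 = -3/2*x - 4*y + 3/2, LT = x.

S(f_1,f_2): lcm = x*y. S = -8/3*y**2 + y.
  leading term y**2: no divisor's leading term divides it; move -8/3*y**2 to the remainder.
  leading term y: no divisor's leading term divides it; move y to the remainder.
  remainder -8/3*y**2 + y ≠ 0; add g_3 = -8/3*y**2 + y to the basis.

The other S-polynomials (S(f_1,g_3), S(f_2,g_3)) all reduce to 0 modulo the current basis, so we have a Gröbner basis.
Inter-reduce: drop elements whose leading term is divisible by another's, tail-reduce, and make monic.
Reduced Gröbner basis: {y**2 - 3/8*y, x + 8/3*y - 1}.

Buchberger on the second generating set:
h_1 = 31/2*x + 44*y - 47/2, LT = x.
h_2 = 6*x*y - 18*x - 48*y + 18, LT = x*y.

S(h_1,h_2): lcm = x*y. S = 88/31*y**2 + 3*x + 201/31*y - 3.
  leading term y**2: no divisor's leading term divides it; move 88/31*y**2 to the remainder.
  leading term x: subtract (6/31)·h_1 from 3*x + 201/31*y - 3 → -63/31*y + 48/31
  leading term y: no divisor's leading term divides it; move -63/31*y to the remainder.
  leading term 1: no divisor's leading term divides it; move 48/31 to the remainder.
  remainder 88/31*y**2 - 63/31*y + 48/31 ≠ 0; add k_3 = 88/31*y**2 - 63/31*y + 48/31 to the basis.

The other S-polynomials (S(h_1,k_3), S(h_2,k_3)) all reduce to 0 modulo the current basis, so we have a Gröbner basis.
Inter-reduce: drop elements whose leading term is divisible by another's, tail-reduce, and make monic.
Reduced Gröbner basis: {y**2 - 63/88*y + 6/11, x + 88/31*y - 47/31}.

Since the reduced bases disagree, the two ideals are not the same.

No, the ideals differ.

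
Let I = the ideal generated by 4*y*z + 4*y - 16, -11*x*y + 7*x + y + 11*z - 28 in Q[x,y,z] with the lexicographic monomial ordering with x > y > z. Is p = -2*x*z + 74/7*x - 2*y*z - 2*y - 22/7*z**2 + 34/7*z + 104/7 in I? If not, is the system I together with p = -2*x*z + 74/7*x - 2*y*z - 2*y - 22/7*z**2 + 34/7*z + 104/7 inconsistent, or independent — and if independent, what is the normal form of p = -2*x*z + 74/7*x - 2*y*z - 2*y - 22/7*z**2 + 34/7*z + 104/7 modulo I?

-2*x*z + 74/7*x - 2*y*z - 2*y - 22/7*z**2 + 34/7*z + 104/7 lies in I (it reduces to 0).

First compute the reduced Gröbner basis of I by Buchberger's algorithm.
f_1 = 4*y*z + 4*y - 16, LT = y*z.
f_2 = -11*x*y + 7*x + y + 11*z - 28, LT = x*y.

S(f_1,f_2): lcm = x*y*z. S = x*y + 7/11*x*z - 4*x + 1/11*y*z + z**2 - 28/11*z.
  leading term x*y: subtract (-1/11)·f_2 from x*y + 7/11*x*z - 4*x + 1/11*y*z + z**2 - 28/11*z → 7/11*x*z - 37/11*x + 1/11*y*z + 1/11*y + z**2 - 17/11*z - 28/11
  leading term x*z: no divisor's leading term divides it; move 7/11*x*z to the remainder.
  leading term x: no divisor's leading term divides it; move -37/11*x to the remainder.
  leading term y*z: subtract (1/44)·f_1 from 1/11*y*z + 1/11*y + z**2 - 17/11*z - 28/11 → z**2 - 17/11*z - 24/11
  leading term z**2: no divisor's leading term divides it; move z**2 to the remainder.
  leading term z: no divisor's leading term divides it; move -17/11*z to the remainder.
  leading term 1: no divisor's leading term divides it; move -24/11 to the remainder.
  remainder 7/11*x*z - 37/11*x + z**2 - 17/11*z - 24/11 ≠ 0; add h_3 = 7/11*x*z - 37/11*x + z**2 - 17/11*z - 24/11 to the basis.

The other S-polynomials (S(f_1,h_3), S(f_2,h_3)) all reduce to 0 modulo the current basis, so we have a Gröbner basis.
Inter-reduce: drop elements whose leading term is divisible by another's, tail-reduce, and make monic.
Reduced Gröbner basis: {x*y - 7/11*x - 1/11*y - z + 28/11, x*z - 37/7*x + 11/7*z**2 - 17/7*z - 24/7, y*z + y - 4}.
Label its elements g_1 = x*y - 7/11*x - 1/11*y - z + 28/11, g_2 = x*z - 37/7*x + 11/7*z**2 - 17/7*z - 24/7, g_3 = y*z + y - 4.

Reduce p = -2*x*z + 74/7*x - 2*y*z - 2*y - 22/7*z**2 + 34/7*z + 104/7 modulo G:
  leading term x*z: subtract (-2)·g_2 from -2*x*z + 74/7*x - 2*y*z - 2*y - 22/7*z**2 + 34/7*z + 104/7 → -2*y*z - 2*y + 8
  leading term y*z: subtract (-2)·g_3 from -2*y*z - 2*y + 8 → 0
  normal form = 0.
Since the normal form is 0, p ∈ I.

Ideal membership is decidable via reduction modulo a Gröbner basis.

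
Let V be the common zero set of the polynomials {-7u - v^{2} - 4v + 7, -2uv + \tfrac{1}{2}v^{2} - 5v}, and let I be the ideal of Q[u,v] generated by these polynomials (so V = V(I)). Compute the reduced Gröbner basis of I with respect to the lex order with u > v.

Buchberger's algorithm terminates because the ascending chain of leading-term ideals stabilizes.

f_1 = -7u - v^{2} - 4v + 7, LT = u.
f_2 = -2uv + \tfrac{1}{2}v^{2} - 5v, LT = uv.

S(f_1,f_2): lcm = uv. S = \tfrac{1}{7}v^{3} + \tfrac{23}{28}v^{2} - \tfrac{7}{2}v.
  leading term v^{3}: no divisor's leading term divides it; move \tfrac{1}{7}v^{3} to the remainder.
  leading term v^{2}: no divisor's leading term divides it; move \tfrac{23}{28}v^{2} to the remainder.
  leading term v: no divisor's leading term divides it; move -\tfrac{7}{2}v to the remainder.
  remainder \tfrac{1}{7}v^{3} + \tfrac{23}{28}v^{2} - \tfrac{7}{2}v ≠ 0; add g_3 = \tfrac{1}{7}v^{3} + \tfrac{23}{28}v^{2} - \tfrac{7}{2}v to the basis.

S(f_1,g_3): leading monomials are coprime, so the S-polynomial reduces to 0 (Buchberger's first criterion).
S(f_2,g_3): lcm = uv^{3}. S = -\tfrac{23}{4}uv^{2} + \tfrac{49}{2}uv - \tfrac{1}{4}v^{4} + \tfrac{5}{2}v^{3}.
  leading term uv^{2}: subtract (\tfrac{23}{28}v^{2})·f_1 from -\tfrac{23}{4}uv^{2} + \tfrac{49}{2}uv - \tfrac{1}{4}v^{4} + \tfrac{5}{2}v^{3} → \tfrac{49}{2}uv + \tfrac{4}{7}v^{4} + \tfrac{81}{14}v^{3} - \tfrac{23}{4}v^{2}
  leading term uv: subtract (-\tfrac{7}{2}v)·f_1 from \tfrac{49}{2}uv + \tfrac{4}{7}v^{4} + \tfrac{81}{14}v^{3} - \tfrac{23}{4}v^{2} → \tfrac{4}{7}v^{4} + \tfrac{16}{7}v^{3} - \tfrac{79}{4}v^{2} + \tfrac{49}{2}v
  leading term v^{4}: subtract (4v)·g_3 from \tfrac{4}{7}v^{4} + \tfrac{16}{7}v^{3} - \tfrac{79}{4}v^{2} + \tfrac{49}{2}v → -v^{3} - \tfrac{23}{4}v^{2} + \tfrac{49}{2}v
  leading term v^{3}: subtract (-7)·g_3 from -v^{3} - \tfrac{23}{4}v^{2} + \tfrac{49}{2}v → 0
  remainder 0.

Every S-polynomial of the final basis reduces to 0, so we have a Gröbner basis.
Inter-reduce: drop elements whose leading term is divisible by another's, tail-reduce, and make monic.

G = {u + \tfrac{1}{7}v^{2} + \tfrac{4}{7}v - 1, v^{3} + \tfrac{23}{4}v^{2} - \tfrac{49}{2}v}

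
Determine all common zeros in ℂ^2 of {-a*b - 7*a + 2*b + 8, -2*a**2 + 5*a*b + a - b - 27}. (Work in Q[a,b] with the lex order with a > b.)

Compute a lex Gröbner basis by Buchberger's algorithm.
f_1 = -a*b - 7*a + 2*b + 8, LT = a*b.
f_2 = -2*a**2 + 5*a*b + a - b - 27, LT = a**2.

S(f_1,f_2): lcm = a**2*b. S = 7*a**2 + 5/2*a*b**2 - 3/2*a*b - 8*a - 1/2*b**2 - 27/2*b.
  leading term a**2: subtract (-7/2)·f_2 from 7*a**2 + 5/2*a*b**2 - 3/2*a*b - 8*a - 1/2*b**2 - 27/2*b → 5/2*a*b**2 + 16*a*b - 9/2*a - 1/2*b**2 - 17*b - 189/2
  leading term a*b**2: subtract (-5/2*b)·f_1 from 5/2*a*b**2 + 16*a*b - 9/2*a - 1/2*b**2 - 17*b - 189/2 → -3/2*a*b - 9/2*a + 9/2*b**2 + 3*b - 189/2
  leading term a*b: subtract (3/2)·f_1 from -3/2*a*b - 9/2*a + 9/2*b**2 + 3*b - 189/2 → 6*a + 9/2*b**2 - 213/2
  leading term a: no divisor's leading term divides it; move 6*a to the remainder.
  leading term b**2: no divisor's leading term divides it; move 9/2*b**2 to the remainder.
  leading term 1: no divisor's leading term divides it; move -213/2 to the remainder.
  remainder 6*a + 9/2*b**2 - 213/2 ≠ 0; add h_3 = 6*a + 9/2*b**2 - 213/2 to the basis.

S(f_1,h_3): lcm = a*b. S = 7*a - 3/4*b**3 + 63/4*b - 8.
  leading term a: subtract (7/6)·h_3 from 7*a - 3/4*b**3 + 63/4*b - 8 → -3/4*b**3 - 21/4*b**2 + 63/4*b + 465/4
  leading term b**3: no divisor's leading term divides it; move -3/4*b**3 to the remainder.
  leading term b**2: no divisor's leading term divides it; move -21/4*b**2 to the remainder.
  leading term b: no divisor's leading term divides it; move 63/4*b to the remainder.
  leading term 1: no divisor's leading term divides it; move 465/4 to the remainder.
  remainder -3/4*b**3 - 21/4*b**2 + 63/4*b + 465/4 ≠ 0; add h_4 = -3/4*b**3 - 21/4*b**2 + 63/4*b + 465/4 to the basis.

The other S-polynomials (S(f_2,h_3), S(f_1,h_4), S(f_2,h_4), S(h_3,h_4)) all reduce to 0 modulo the current basis, so we have a Gröbner basis.
Inter-reduce: drop elements whose leading term is divisible by another's, tail-reduce, and make monic.
Reduced Gröbner basis: {a + 3/4*b**2 - 71/4, b**3 + 7*b**2 - 21*b - 155}.

From the last basis element, b**3 + 7*b**2 - 21*b - 155 = 0, so b takes values in {-5, -1 + 4*sqrt(2), -4*sqrt(2) - 1}. Each choice, substituted upward through the basis, yields the corresponding point(s) of the solution set.
  b = -5: the earlier basis element becomes a + 1 = 0, giving a = -1 — point (-1, -5).
  b = -1 + 4*sqrt(2): the earlier basis element becomes a - 6*sqrt(2) + 7 = 0, giving a = -7 + 6*sqrt(2) — point (-7 + 6*sqrt(2), -1 + 4*sqrt(2)).
  b = -4*sqrt(2) - 1: the earlier basis element becomes a + 7 + 6*sqrt(2) = 0, giving a = -6*sqrt(2) - 7 — point (-6*sqrt(2) - 7, -4*sqrt(2) - 1).

{(-1, -5), (-7 + 6*sqrt(2), -1 + 4*sqrt(2)), (-6*sqrt(2) - 7, -4*sqrt(2) - 1)}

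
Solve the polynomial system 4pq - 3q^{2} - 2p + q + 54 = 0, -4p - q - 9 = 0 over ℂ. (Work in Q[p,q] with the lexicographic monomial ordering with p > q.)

Compute a lex Gröbner basis by Buchberger's algorithm.
f_1 = 4pq - 2p - 3q^{2} + q + 54, LT = pq.
f_2 = -4p - q - 9, LT = p.

S(f_1,f_2): lcm = pq. S = -\tfrac{1}{2}p - q^{2} - 2q + \tfrac{27}{2}.
  leading term p: subtract (\tfrac{1}{8})·f_2 from -\tfrac{1}{2}p - q^{2} - 2q + \tfrac{27}{2} → -q^{2} - \tfrac{15}{8}q + \tfrac{117}{8}
  leading term q^{2}: no divisor's leading term divides it; move -q^{2} to the remainder.
  leading term q: no divisor's leading term divides it; move -\tfrac{15}{8}q to the remainder.
  leading term 1: no divisor's leading term divides it; move \tfrac{117}{8} to the remainder.
  remainder -q^{2} - \tfrac{15}{8}q + \tfrac{117}{8} ≠ 0; add h_3 = -q^{2} - \tfrac{15}{8}q + \tfrac{117}{8} to the basis.

The other S-polynomials (S(f_1,h_3), S(f_2,h_3)) all reduce to 0 modulo the current basis, so we have a Gröbner basis.
Inter-reduce: drop elements whose leading term is divisible by another's, tail-reduce, and make monic.
Reduced Gröbner basis: {p + \tfrac{1}{4}q + \tfrac{9}{4}, q^{2} + \tfrac{15}{8}q - \tfrac{117}{8}}.

A lex Gröbner basis eliminates variables successively. Here q^{2} + \tfrac{15}{8}q - \tfrac{117}{8} depends only on q, with roots {-39/8, 3}; lifting each root through the earlier basis elements recovers the full solutions.
  q = -39/8: the earlier basis element becomes p + \tfrac{33}{32} = 0, giving p = -33/32 — point (-33/32, -39/8).
  q = 3: the earlier basis element becomes p + 3 = 0, giving p = -3 — point (-3, 3).
A lex Gröbner basis triangularizes the system, enabling back-substitution.

{(-33/32, -39/8), (-3, 3)}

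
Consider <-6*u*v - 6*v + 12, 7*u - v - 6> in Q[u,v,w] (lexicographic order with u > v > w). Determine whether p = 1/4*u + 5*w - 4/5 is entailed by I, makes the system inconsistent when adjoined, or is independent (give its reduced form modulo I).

First compute the reduced Gröbner basis of I by Buchberger's algorithm.
f_1 = -6*u*v - 6*v + 12, LT = u*v.
f_2 = 7*u - v - 6, LT = u.

S(f_1,f_2): lcm = u*v. S = 1/7*v**2 + 13/7*v - 2.
  leading term v**2: no divisor's leading term divides it; move 1/7*v**2 to the remainder.
  leading term v: no divisor's leading term divides it; move 13/7*v to the remainder.
  leading term 1: no divisor's leading term divides it; move -2 to the remainder.
  remainder 1/7*v**2 + 13/7*v - 2 ≠ 0; add h_3 = 1/7*v**2 + 13/7*v - 2 to the basis.

The other S-polynomials (S(f_1,h_3), S(f_2,h_3)) all reduce to 0 modulo the current basis, so we have a Gröbner basis.
Inter-reduce: drop elements whose leading term is divisible by another's, tail-reduce, and make monic.
Reduced Gröbner basis: {u - 1/7*v - 6/7, v**2 + 13*v - 14}.
Label its elements g_1 = u - 1/7*v - 6/7, g_2 = v**2 + 13*v - 14.

Reduce p = 1/4*u + 5*w - 4/5 modulo G:
  leading term u: subtract (1/4)·g_1 from 1/4*u + 5*w - 4/5 → 1/28*v + 5*w - 41/70
  leading term v: no divisor's leading term divides it; move 1/28*v to the remainder.
  leading term w: no divisor's leading term divides it; move 5*w to the remainder.
  leading term 1: no divisor's leading term divides it; move -41/70 to the remainder.
  normal form = 1/28*v + 5*w - 41/70.
The normal form is nonzero, so p ∉ I. Since p minus its normal form lies in I, I + (p) = I + (r) where r = 1/28*v + 5*w - 41/70; decide whether this ideal is the whole ring.
Run Buchberger on G together with r (pairs among the g_i already reduce to 0 since G is a Gröbner basis):
g_1 = u - 1/7*v - 6/7, LT = u.
g_2 = v**2 + 13*v - 14, LT = v**2.
r = 1/28*v + 5*w - 41/70, LT = v.

S(g_2,r): lcm = v**2. S = -140*v*w + 147/5*v - 14.
  leading term v*w: subtract (-3920*w)·r from -140*v*w + 147/5*v - 14 → 147/5*v + 19600*w**2 - 2296*w - 14
  leading term v: subtract (4116/5)·r from 147/5*v + 19600*w**2 - 2296*w - 14 → 19600*w**2 - 6412*w + 11704/25
  leading term w**2: no divisor's leading term divides it; move 19600*w**2 to the remainder.
  leading term w: no divisor's leading term divides it; move -6412*w to the remainder.
  leading term 1: no divisor's leading term divides it; move 11704/25 to the remainder.
  remainder 19600*w**2 - 6412*w + 11704/25 ≠ 0; add m_4 = 19600*w**2 - 6412*w + 11704/25 to the basis.

The other S-polynomials (S(g_1,g_2), S(g_1,r), S(g_1,m_4), S(g_2,m_4), S(r,m_4)) all reduce to 0 modulo the current basis, so we have a Gröbner basis.
Inter-reduce: drop elements whose leading term is divisible by another's, tail-reduce, and make monic.
Reduced Gröbner basis: {u + 20*w - 16/5, v + 140*w - 82/5, w**2 - 229/700*w + 209/8750}.
The reduced Gröbner basis of I + (p) is {u + 20*w - 16/5, v + 140*w - 82/5, w**2 - 229/700*w + 209/8750} ≠ {1}, a proper ideal, so the enlarged system stays consistent: p is independent of I, with normal form 1/28*v + 5*w - 41/70.

1/4*u + 5*w - 4/5 is independent of I; its normal form modulo I is 1/28*v + 5*w - 41/70.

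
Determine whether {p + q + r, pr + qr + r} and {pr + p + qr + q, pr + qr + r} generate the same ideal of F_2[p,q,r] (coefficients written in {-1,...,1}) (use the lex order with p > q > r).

Yes, the ideals are equal.

Since reduced Gröbner bases are canonical representatives of ideals under a given ordering, it suffices to compute and compare them.
Buchberger on the first generating set:
f_1 = p + q + r, LT = p.
f_2 = pr + qr + r, LT = pr.

S(f_1,f_2): lcm = pr. S = r^2 + r.
  leading term r^2: no divisor's leading term divides it; move r^2 to the remainder.
  leading term r: no divisor's leading term divides it; move r to the remainder.
  remainder r^2 + r ≠ 0; add g_3 = r^2 + r to the basis.

The other S-polynomials (S(f_1,g_3), S(f_2,g_3)) all reduce to 0 modulo the current basis, so we have a Gröbner basis.
Inter-reduce: drop elements whose leading term is divisible by another's, tail-reduce, and make monic.
Reduced Gröbner basis: {p + q + r, r^2 + r}.

Buchberger on the second generating set:
h_1 = pr + p + qr + q, LT = pr.
h_2 = pr + qr + r, LT = pr.

S(h_1,h_2): lcm = pr. S = p + q + r.
  leading term p: no divisor's leading term divides it; move p to the remainder.
  leading term q: no divisor's leading term divides it; move q to the remainder.
  leading term r: no divisor's leading term divides it; move r to the remainder.
  remainder p + q + r ≠ 0; add k_3 = p + q + r to the basis.

S(h_1,k_3): lcm = pr. S = p + q + r^2.
  leading term p: subtract (1)·k_3 from p + q + r^2 → r^2 + r
  leading term r^2: no divisor's leading term divides it; move r^2 to the remainder.
  leading term r: no divisor's leading term divides it; move r to the remainder.
  remainder r^2 + r ≠ 0; add k_4 = r^2 + r to the basis.

The other S-polynomials (S(h_2,k_3), S(h_1,k_4), S(h_2,k_4), S(k_3,k_4)) all reduce to 0 modulo the current basis, so we have a Gröbner basis.
Inter-reduce: drop elements whose leading term is divisible by another's, tail-reduce, and make monic.
Reduced Gröbner basis: {p + q + r, r^2 + r}.

These coincide, so the ideals are equal.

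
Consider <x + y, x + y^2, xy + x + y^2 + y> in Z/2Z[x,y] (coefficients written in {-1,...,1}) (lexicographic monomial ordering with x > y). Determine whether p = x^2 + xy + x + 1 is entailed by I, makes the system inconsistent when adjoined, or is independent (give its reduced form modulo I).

First compute the reduced Gröbner basis of I by Buchberger's algorithm.
f_1 = x + y, LT = x.
f_2 = x + y^2, LT = x.
f_3 = xy + x + y^2 + y, LT = xy.

S(f_1,f_2): lcm = x. S = y^2 + y.
  leading term y^2: no divisor's leading term divides it; move y^2 to the remainder.
  leading term y: no divisor's leading term divides it; move y to the remainder.
  remainder y^2 + y ≠ 0; add h_4 = y^2 + y to the basis.

The other S-polynomials (S(f_1,f_3), S(f_2,f_3), S(f_1,h_4), S(f_2,h_4), S(f_3,h_4)) all reduce to 0 modulo the current basis, so we have a Gröbner basis.
Inter-reduce: drop elements whose leading term is divisible by another's, tail-reduce, and make monic.
Reduced Gröbner basis: {x + y, y^2 + y}.
Label its elements g_1 = x + y, g_2 = y^2 + y.

Reduce p = x^2 + xy + x + 1 modulo G:
  leading term x^2: subtract (x)·g_1 from x^2 + xy + x + 1 → x + 1
  leading term x: subtract (1)·g_1 from x + 1 → y + 1
  leading term y: no divisor's leading term divides it; move y to the remainder.
  leading term 1: no divisor's leading term divides it; move 1 to the remainder.
  normal form = y + 1.
The normal form is nonzero, so p ∉ I. Since p minus its normal form lies in I, I + (p) = I + (r) where r = y + 1; decide whether this ideal is the whole ring.
Run Buchberger on G together with r (pairs among the g_i already reduce to 0 since G is a Gröbner basis):
g_1 = x + y, LT = x.
g_2 = y^2 + y, LT = y^2.
r = y + 1, LT = y.

The S-polynomials (S(g_1,g_2), S(g_1,r), S(g_2,r)) all reduce to 0 modulo the current basis, so we have a Gröbner basis.
Inter-reduce: drop elements whose leading term is divisible by another's, tail-reduce, and make monic.
Reduced Gröbner basis: {x + 1, y + 1}.
The reduced Gröbner basis of I + (p) is {x + 1, y + 1} ≠ {1}, a proper ideal, so the enlarged system stays consistent: p is independent of I, with normal form y + 1.

x^2 + xy + x + 1 is independent of I; its normal form modulo I is y + 1.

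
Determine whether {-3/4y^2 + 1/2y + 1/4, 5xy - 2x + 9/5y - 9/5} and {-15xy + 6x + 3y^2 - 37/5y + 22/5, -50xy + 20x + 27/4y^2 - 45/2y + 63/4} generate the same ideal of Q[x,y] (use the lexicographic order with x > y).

Equality of ideals is decidable: compute both reduced Gröbner bases (unique for the ordering) and check whether they agree.
Buchberger on the first generating set:
f_1 = -3/4y^2 + 1/2y + 1/4, LT = y^2.
f_2 = 5xy - 2x + 9/5y - 9/5, LT = xy.

S(f_1,f_2): lcm = xy^2. S = -4/15xy - 1/3x - 9/25y^2 + 9/25y.
  leading term xy: subtract (-4/75)·f_2 from -4/15xy - 1/3x - 9/25y^2 + 9/25y → -11/25x - 9/25y^2 + 57/125y - 12/125
  leading term x: no divisor's leading term divides it; move -11/25x to the remainder.
  leading term y^2: subtract (12/25)·f_1 from -9/25y^2 + 57/125y - 12/125 → 27/125y - 27/125
  leading term y: no divisor's leading term divides it; move 27/125y to the remainder.
  leading term 1: no divisor's leading term divides it; move -27/125 to the remainder.
  remainder -11/25x + 27/125y - 27/125 ≠ 0; add g_3 = -11/25x + 27/125y - 27/125 to the basis.

The other S-polynomials (S(f_1,g_3), S(f_2,g_3)) all reduce to 0 modulo the current basis, so we have a Gröbner basis.
Inter-reduce: drop elements whose leading term is divisible by another's, tail-reduce, and make monic.
Reduced Gröbner basis: {x - 27/55y + 27/55, y^2 - 2/3y - 1/3}.

Buchberger on the second generating set:
h_1 = -15xy + 6x + 3y^2 - 37/5y + 22/5, LT = xy.
h_2 = -50xy + 20x + 27/4y^2 - 45/2y + 63/4, LT = xy.

S(h_1,h_2): lcm = xy. S = -13/200y^2 + 13/300y + 13/600.
  leading term y^2: no divisor's leading term divides it; move -13/200y^2 to the remainder.
  leading term y: no divisor's leading term divides it; move 13/300y to the remainder.
  leading term 1: no divisor's leading term divides it; move 13/600 to the remainder.
  remainder -13/200y^2 + 13/300y + 13/600 ≠ 0; add k_3 = -13/200y^2 + 13/300y + 13/600 to the basis.

S(h_1,k_3): lcm = xy^2. S = 4/15xy + 1/3x - 1/5y^3 + 37/75y^2 - 22/75y.
  leading term xy: subtract (-4/225)·h_1 from 4/15xy + 1/3x - 1/5y^3 + 37/75y^2 - 22/75y → 11/25x - 1/5y^3 + 41/75y^2 - 478/1125y + 88/1125
  leading term x: no divisor's leading term divides it; move 11/25x to the remainder.
  leading term y^3: subtract (40/13y)·k_3 from -1/5y^3 + 41/75y^2 - 478/1125y + 88/1125 → 31/75y^2 - 553/1125y + 88/1125
  leading term y^2: subtract (-248/39)·k_3 from 31/75y^2 - 553/1125y + 88/1125 → -27/125y + 27/125
  leading term y: no divisor's leading term divides it; move -27/125y to the remainder.
  leading term 1: no divisor's leading term divides it; move 27/125 to the remainder.
  remainder 11/25x - 27/125y + 27/125 ≠ 0; add k_4 = 11/25x - 27/125y + 27/125 to the basis.

The other S-polynomials (S(h_2,k_3), S(h_1,k_4), S(h_2,k_4), S(k_3,k_4)) all reduce to 0 modulo the current basis, so we have a Gröbner basis.
Inter-reduce: drop elements whose leading term is divisible by another's, tail-reduce, and make monic.
Reduced Gröbner basis: {x - 27/55y + 27/55, y^2 - 2/3y - 1/3}.

Same reduced basis, so the two generating sets span the same ideal.
The same test decides containment: I ⊆ J iff every generator of I reduces to 0 modulo a Gröbner basis of J.

Yes, the ideals are equal.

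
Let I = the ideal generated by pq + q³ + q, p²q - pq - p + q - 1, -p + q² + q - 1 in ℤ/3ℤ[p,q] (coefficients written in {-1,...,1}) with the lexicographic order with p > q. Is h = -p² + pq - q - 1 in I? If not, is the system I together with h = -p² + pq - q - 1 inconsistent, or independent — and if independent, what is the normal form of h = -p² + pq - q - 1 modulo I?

Adjoining -p² + pq - q - 1 makes the ideal the whole ring: the system is inconsistent.

First compute the reduced Gröbner basis of I by Buchberger's algorithm.
f_1 = pq + q³ + q, LT = pq.
f_2 = p²q - pq - p + q - 1, LT = p²q.
f_3 = -p + q² + q - 1, LT = p.

S(f_1,f_2): lcm = p²q. S = pq³ - pq + p - q + 1.
  reduce S modulo (f_1, f_2, f_3):
  remainder -q⁵ + q² + q ≠ 0; add k_4 = -q⁵ + q² + q to the basis.

S(f_1,f_3): lcm = pq. S = -q³ + q².
  reduce S modulo (f_1, f_2, f_3, k_4):
  remainder -q³ + q² ≠ 0; add k_5 = -q³ + q² to the basis.

S(f_2,f_3): lcm = p²q. S = pq³ + pq² + pq - p + q - 1.
  reduce S modulo (f_1, f_2, f_3, k_4, k_5):
  remainder q ≠ 0; add k_6 = q to the basis.

The other S-polynomials (S(f_1,k_4), S(f_2,k_4), S(f_3,k_4), S(f_1,k_5), S(f_2,k_5), S(f_3,k_5), S(k_4,k_5), S(f_1,k_6), S(f_2,k_6), S(f_3,k_6), S(k_4,k_6), S(k_5,k_6)) all reduce to 0 modulo the current basis, so we have a Gröbner basis.
Inter-reduce: drop elements whose leading term is divisible by another's, tail-reduce, and make monic.
Reduced Gröbner basis: {p + 1, q}.
Label its elements g_1 = p + 1, g_2 = q.

Reduce h = -p² + pq - q - 1 modulo G:
  leading term p²: subtract (-p)·g_1 from -p² + pq - q - 1 → pq + p - q - 1
  leading term pq: subtract (q)·g_1 from pq + p - q - 1 → p + q - 1
  leading term p: subtract (1)·g_1 from p + q - 1 → q + 1
  leading term q: subtract (1)·g_2 from q + 1 → 1
  leading term 1: no divisor's leading term divides it; move 1 to the remainder.
  normal form = 1.
The normal form is nonzero, so h ∉ I. Since h minus its normal form lies in I, I + (h) = I + (r) where r = 1; decide whether this ideal is the whole ring.
Here r = 1 is a nonzero constant, hence a unit: 1 ∈ I + (h), the Gröbner basis of I + (h) is {1}, and the enlarged system has no common solution — adjoining h is inconsistent.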